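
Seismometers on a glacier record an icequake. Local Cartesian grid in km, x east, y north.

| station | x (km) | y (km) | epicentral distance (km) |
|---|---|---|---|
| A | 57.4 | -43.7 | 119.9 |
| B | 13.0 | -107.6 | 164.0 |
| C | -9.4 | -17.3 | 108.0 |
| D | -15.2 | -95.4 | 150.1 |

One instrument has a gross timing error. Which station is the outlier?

C

Solve using three stations at a time. Using A, B, D (subtract circle equations pairwise → linear system) gives (x, y) ≈ (-11.0, 54.4).
Distances from that point to each station vs reported:
  A: calculated 119.7 vs reported 119.9 → residual 0.2 km
  B: calculated 163.8 vs reported 164.0 → residual 0.2 km
  C: calculated 71.8 vs reported 108.0 → residual 36.2 km
  D: calculated 149.9 vs reported 150.1 → residual 0.2 km
A, B, D are mutually consistent (residuals ≈ 0); C is off by 36.2 km.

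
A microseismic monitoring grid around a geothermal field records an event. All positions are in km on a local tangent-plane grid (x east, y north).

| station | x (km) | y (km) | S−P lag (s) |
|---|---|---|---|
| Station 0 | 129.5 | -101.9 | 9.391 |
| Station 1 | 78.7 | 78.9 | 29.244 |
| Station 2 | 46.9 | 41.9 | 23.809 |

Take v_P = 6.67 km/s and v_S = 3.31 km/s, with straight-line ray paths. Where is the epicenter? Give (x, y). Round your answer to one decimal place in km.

x ≈ 68.8 km, y ≈ -113.0 km

Distance from S−P lag: d = Δt · v_P v_S / (v_P − v_S) = Δt · (6.67·3.31)/(6.67−3.31) ≈ 6.5707·Δt.
So d_Station 0 = 61.71, d_Station 1 = 192.15, d_Station 2 = 156.44 km.
Circle about each station: (x − 129.5)² + (y + 101.9)² = 61.71²; (x − 78.7)² + (y − 78.9)² = 192.15²; (x − 46.9)² + (y − 41.9)² = 156.44².
Subtracting the Station 0 equation from the Station 1 and Station 2 equations removes the quadratic terms:
-101.6 x + 361.6 y = -47848.46
-165.2 x + 287.6 y = -43863.99
Solving the 2×2 system: x ≈ 68.8, y ≈ -113.0 km.
Check against Station 0 (with the unrounded x, y): √((x − 129.5)²+(y + 101.9)²) = 61.69 ≈ 61.71 km. ✓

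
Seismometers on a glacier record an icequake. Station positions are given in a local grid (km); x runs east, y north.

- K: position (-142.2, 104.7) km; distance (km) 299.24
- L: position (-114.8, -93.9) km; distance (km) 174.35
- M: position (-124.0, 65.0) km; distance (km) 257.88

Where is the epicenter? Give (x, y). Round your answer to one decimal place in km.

x ≈ 57.9 km, y ≈ -117.8 km

Circle about each station: (x + 142.2)² + (y − 104.7)² = 299.24²; (x + 114.8)² + (y + 93.9)² = 174.35²; (x + 124.0)² + (y − 65.0)² = 257.88².
Subtracting the K equation from the L and M equations removes the quadratic terms:
54.8 x − 397.2 y = 49959.98
36.4 x − 79.4 y = 11460.55
Solving the 2×2 system: x ≈ 57.9, y ≈ -117.8 km.
Check against K (with the unrounded x, y): √((x + 142.2)²+(y − 104.7)²) = 299.24 ≈ 299.24 km. ✓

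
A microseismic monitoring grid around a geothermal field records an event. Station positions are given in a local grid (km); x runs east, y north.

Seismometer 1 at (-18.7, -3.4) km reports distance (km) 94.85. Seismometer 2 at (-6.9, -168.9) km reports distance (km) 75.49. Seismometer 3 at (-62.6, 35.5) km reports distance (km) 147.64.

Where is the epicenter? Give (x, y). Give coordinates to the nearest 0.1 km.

x ≈ 7.0 km, y ≈ -94.7 km

Circle about each station: (x + 18.7)² + (y + 3.4)² = 94.85²; (x + 6.9)² + (y + 168.9)² = 75.49²; (x + 62.6)² + (y − 35.5)² = 147.64².
Subtracting the Seismometer 1 equation from the Seismometer 2 and Seismometer 3 equations removes the quadratic terms:
23.6 x − 331.0 y = 31511.35
-87.8 x + 77.8 y = -7983.29
Solving the 2×2 system: x ≈ 7.0, y ≈ -94.7 km.
Check against Seismometer 1 (with the unrounded x, y): √((x + 18.7)²+(y + 3.4)²) = 94.85 ≈ 94.85 km. ✓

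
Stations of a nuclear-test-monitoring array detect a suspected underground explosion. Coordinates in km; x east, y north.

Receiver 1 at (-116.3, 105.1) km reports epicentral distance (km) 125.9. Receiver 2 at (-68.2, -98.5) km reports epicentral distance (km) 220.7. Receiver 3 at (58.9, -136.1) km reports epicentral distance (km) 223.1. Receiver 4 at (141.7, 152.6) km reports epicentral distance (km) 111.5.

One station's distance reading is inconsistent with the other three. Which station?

Solve using three stations at a time. Using Receiver 2, Receiver 3, Receiver 4 (subtract circle equations pairwise → linear system) gives (x, y) ≈ (51.6, 86.9).
Distances from that point to each station vs reported:
  Receiver 1: calculated 168.9 vs reported 125.9 → residual 43.0 km
  Receiver 2: calculated 220.7 vs reported 220.7 → residual 0.0 km
  Receiver 3: calculated 223.1 vs reported 223.1 → residual 0.0 km
  Receiver 4: calculated 111.5 vs reported 111.5 → residual 0.0 km
Receiver 2, Receiver 3, Receiver 4 are mutually consistent (residuals ≈ 0); Receiver 1 is off by 43.0 km.

Receiver 1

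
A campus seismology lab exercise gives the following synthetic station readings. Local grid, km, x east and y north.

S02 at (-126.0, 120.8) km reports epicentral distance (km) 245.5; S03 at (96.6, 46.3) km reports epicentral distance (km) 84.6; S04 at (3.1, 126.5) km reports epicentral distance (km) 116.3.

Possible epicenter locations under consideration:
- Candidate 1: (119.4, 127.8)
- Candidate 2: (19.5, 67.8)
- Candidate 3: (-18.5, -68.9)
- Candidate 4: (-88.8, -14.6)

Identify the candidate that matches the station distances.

Candidate 1

For each candidate, compare |candidate − station| to the reported distance:
Candidate 1: residuals S02 0.0, S03 0.0, S04 0.0 → max 0.0 km
Candidate 2: residuals S02 90.6, S03 4.6, S04 55.4 → max 90.6 km
Candidate 3: residuals S02 27.5, S03 78.2, S04 80.3 → max 80.3 km
Candidate 4: residuals S02 105.1, S03 110.5, S04 52.1 → max 110.5 km
Only Candidate 1 has all residuals ≈ 0.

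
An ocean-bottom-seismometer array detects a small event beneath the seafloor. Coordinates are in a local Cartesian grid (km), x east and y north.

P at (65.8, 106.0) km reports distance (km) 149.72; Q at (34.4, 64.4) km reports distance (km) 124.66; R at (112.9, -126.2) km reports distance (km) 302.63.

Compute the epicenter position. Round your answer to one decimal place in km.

Circle about each station: (x − 65.8)² + (y − 106.0)² = 149.72²; (x − 34.4)² + (y − 64.4)² = 124.66²; (x − 112.9)² + (y + 126.2)² = 302.63².
Subtracting the P equation from the Q and R equations removes the quadratic terms:
-62.8 x − 83.2 y = -3358.96
94.2 x − 464.4 y = -56061.63
Solving the 2×2 system: x ≈ -83.9, y ≈ 103.7 km.

-83.9 km east, 103.7 km north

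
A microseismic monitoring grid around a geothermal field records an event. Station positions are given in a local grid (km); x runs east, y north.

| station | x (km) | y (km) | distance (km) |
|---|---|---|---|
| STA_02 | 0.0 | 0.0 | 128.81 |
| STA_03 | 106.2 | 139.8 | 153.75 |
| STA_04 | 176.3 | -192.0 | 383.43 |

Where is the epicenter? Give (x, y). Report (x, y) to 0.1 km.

Circle about each station: x² + y² = 128.81²; (x − 106.2)² + (y − 139.8)² = 153.75²; (x − 176.3)² + (y + 192.0)² = 383.43².
Subtracting the STA_02 equation from the STA_03 and STA_04 equations removes the quadratic terms:
212.4 x + 279.6 y = 23775.43
352.6 x − 384.0 y = -62480.86
Solving the 2×2 system: x ≈ -46.3, y ≈ 120.2 km.

(-46.3, 120.2)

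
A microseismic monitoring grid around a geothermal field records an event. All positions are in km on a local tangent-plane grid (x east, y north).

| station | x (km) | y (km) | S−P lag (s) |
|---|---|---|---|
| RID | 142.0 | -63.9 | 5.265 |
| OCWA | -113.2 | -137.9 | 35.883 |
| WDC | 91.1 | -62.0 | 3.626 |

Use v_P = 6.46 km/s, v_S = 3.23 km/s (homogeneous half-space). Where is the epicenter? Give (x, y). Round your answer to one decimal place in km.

x ≈ 110.1 km, y ≈ -75.7 km

Distance from S−P lag: d = Δt · v_P v_S / (v_P − v_S) = Δt · (6.46·3.23)/(6.46−3.23) ≈ 6.4600·Δt.
So d_RID = 34.01, d_OCWA = 231.80, d_WDC = 23.42 km.
Circle about each station: (x − 142.0)² + (y + 63.9)² = 34.01²; (x + 113.2)² + (y + 137.9)² = 231.80²; (x − 91.1)² + (y + 62.0)² = 23.42².
Subtracting pairs of circle equations eliminates x²+y² and gives linear equations (the radical axes):
-510.4 x − 148.0 y = -44991.12
-101.8 x + 3.8 y = -11495.82
Solving the 2×2 system: x ≈ 110.1, y ≈ -75.7 km.
Check against RID (with the unrounded x, y): √((x − 142.0)²+(y + 63.9)²) = 34.01 ≈ 34.01 km. ✓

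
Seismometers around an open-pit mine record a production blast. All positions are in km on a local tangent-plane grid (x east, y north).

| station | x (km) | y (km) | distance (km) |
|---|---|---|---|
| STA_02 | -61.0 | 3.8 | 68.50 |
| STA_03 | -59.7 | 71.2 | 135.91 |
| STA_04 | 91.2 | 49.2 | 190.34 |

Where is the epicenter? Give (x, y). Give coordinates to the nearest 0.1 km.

Circle about each station: (x + 61.0)² + (y − 3.8)² = 68.50²; (x + 59.7)² + (y − 71.2)² = 135.91²; (x − 91.2)² + (y − 49.2)² = 190.34².
Subtracting the STA_02 equation from the STA_03 and STA_04 equations removes the quadratic terms:
2.6 x + 134.8 y = -8881.19
304.4 x + 90.8 y = -24534.43
Solving the 2×2 system: x ≈ -61.3, y ≈ -64.7 km.

-61.3 km east, -64.7 km north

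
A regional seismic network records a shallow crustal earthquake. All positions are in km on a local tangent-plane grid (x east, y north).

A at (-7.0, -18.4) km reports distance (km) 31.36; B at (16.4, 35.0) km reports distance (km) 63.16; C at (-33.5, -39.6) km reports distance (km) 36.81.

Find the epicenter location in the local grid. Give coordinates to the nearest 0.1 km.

Circle about each station: (x + 7.0)² + (y + 18.4)² = 31.36²; (x − 16.4)² + (y − 35.0)² = 63.16²; (x + 33.5)² + (y + 39.6)² = 36.81².
Subtracting the A equation from the B and C equations removes the quadratic terms:
46.8 x + 106.8 y = -1899.34
-53.0 x − 42.4 y = 1931.32
Solving the 2×2 system: x ≈ -34.2, y ≈ -2.8 km.
Check against A (with the unrounded x, y): √((x + 7.0)²+(y + 18.4)²) = 31.36 ≈ 31.36 km. ✓

x ≈ -34.2 km, y ≈ -2.8 km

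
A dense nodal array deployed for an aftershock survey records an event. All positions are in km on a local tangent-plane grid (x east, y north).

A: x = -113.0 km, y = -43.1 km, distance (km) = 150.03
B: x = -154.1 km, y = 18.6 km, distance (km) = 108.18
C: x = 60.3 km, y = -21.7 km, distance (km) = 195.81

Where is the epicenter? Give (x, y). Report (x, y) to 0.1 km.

Circle about each station: (x + 113.0)² + (y + 43.1)² = 150.03²; (x + 154.1)² + (y − 18.6)² = 108.18²; (x − 60.3)² + (y + 21.7)² = 195.81².
Subtracting the A equation from the B and C equations removes the quadratic terms:
-82.2 x + 123.4 y = 20272.25
346.6 x + 42.8 y = -26352.19
Solving the 2×2 system: x ≈ -89.0, y ≈ 105.0 km.

x ≈ -89.0 km, y ≈ 105.0 km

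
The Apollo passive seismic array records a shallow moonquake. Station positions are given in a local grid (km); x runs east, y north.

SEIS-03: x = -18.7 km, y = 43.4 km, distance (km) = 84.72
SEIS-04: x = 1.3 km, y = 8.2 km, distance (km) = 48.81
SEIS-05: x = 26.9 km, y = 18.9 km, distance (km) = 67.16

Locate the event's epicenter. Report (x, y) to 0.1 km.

Circle about each station: (x + 18.7)² + (y − 43.4)² = 84.72²; (x − 1.3)² + (y − 8.2)² = 48.81²; (x − 26.9)² + (y − 18.9)² = 67.16².
Subtracting pairs of circle equations eliminates x²+y² and gives linear equations (the radical axes):
40.0 x − 70.4 y = 2630.74
91.2 x − 49.0 y = 1514.58
Solving the 2×2 system: x ≈ -5.0, y ≈ -40.2 km.

(-5.0, -40.2)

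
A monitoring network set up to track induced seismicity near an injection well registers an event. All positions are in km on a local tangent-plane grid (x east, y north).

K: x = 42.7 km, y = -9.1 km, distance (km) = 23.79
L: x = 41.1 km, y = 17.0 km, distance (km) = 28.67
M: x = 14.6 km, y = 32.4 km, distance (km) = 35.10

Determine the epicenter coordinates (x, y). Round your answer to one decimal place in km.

x ≈ 19.9 km, y ≈ -2.3 km

Circle about each station: (x − 42.7)² + (y + 9.1)² = 23.79²; (x − 41.1)² + (y − 17.0)² = 28.67²; (x − 14.6)² + (y − 32.4)² = 35.10².
Subtracting the K equation from the L and M equations removes the quadratic terms:
-3.2 x + 52.2 y = -183.89
-56.2 x + 83.0 y = -1309.23
Solving the 2×2 system: x ≈ 19.9, y ≈ -2.3 km.
Check against K (with the unrounded x, y): √((x − 42.7)²+(y + 9.1)²) = 23.80 ≈ 23.79 km. ✓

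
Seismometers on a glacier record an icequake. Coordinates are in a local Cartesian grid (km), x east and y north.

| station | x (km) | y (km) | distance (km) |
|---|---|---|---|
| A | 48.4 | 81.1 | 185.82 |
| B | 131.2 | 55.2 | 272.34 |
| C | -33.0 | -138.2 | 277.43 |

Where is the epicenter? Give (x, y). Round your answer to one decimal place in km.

Circle about each station: (x − 48.4)² + (y − 81.1)² = 185.82²; (x − 131.2)² + (y − 55.2)² = 272.34²; (x + 33.0)² + (y + 138.2)² = 277.43².
Subtracting the A equation from the B and C equations removes the quadratic terms:
165.6 x − 51.8 y = -28299.29
-162.8 x − 438.6 y = -31169.86
Solving the 2×2 system: x ≈ -133.2, y ≈ 120.5 km.

-133.2 km east, 120.5 km north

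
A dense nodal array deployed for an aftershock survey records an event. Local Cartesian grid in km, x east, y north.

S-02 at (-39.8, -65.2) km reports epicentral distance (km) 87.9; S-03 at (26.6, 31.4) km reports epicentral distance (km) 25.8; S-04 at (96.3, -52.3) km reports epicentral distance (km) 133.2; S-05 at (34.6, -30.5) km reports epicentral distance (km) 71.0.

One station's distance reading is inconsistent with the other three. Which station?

S-03

Solve using three stations at a time. Using S-02, S-04, S-05 (subtract circle equations pairwise → linear system) gives (x, y) ≈ (-16.0, 19.5).
Distances from that point to each station vs reported:
  S-02: calculated 88.0 vs reported 87.9 → residual 0.1 km
  S-03: calculated 44.2 vs reported 25.8 → residual 18.4 km
  S-04: calculated 133.3 vs reported 133.2 → residual 0.1 km
  S-05: calculated 71.1 vs reported 71.0 → residual 0.1 km
S-02, S-04, S-05 are mutually consistent (residuals ≈ 0); S-03 is off by 18.4 km.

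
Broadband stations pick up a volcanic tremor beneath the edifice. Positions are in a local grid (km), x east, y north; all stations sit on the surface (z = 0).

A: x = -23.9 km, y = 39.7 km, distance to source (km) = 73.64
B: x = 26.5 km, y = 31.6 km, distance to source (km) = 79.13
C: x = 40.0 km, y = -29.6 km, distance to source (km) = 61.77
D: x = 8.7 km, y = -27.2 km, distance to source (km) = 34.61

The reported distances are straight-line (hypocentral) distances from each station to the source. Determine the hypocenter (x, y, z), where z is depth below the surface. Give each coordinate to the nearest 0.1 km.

x ≈ -17.6 km, y ≈ -30.2 km, depth ≈ 22.3 km

Each station gives a sphere (x−x_i)² + (y−y_i)² + z² = d_i² (stations at z=0).
Subtracting the A sphere from B and C: z² cancels, leaving linear equations in x and y:
100.8 x − 16.2 y = -1285.20
127.8 x − 138.6 y = 1936.18
Solving: x ≈ -17.604, y ≈ -30.202 km (keep extra digits for the depth step; rounded: -17.6, -30.2).
Then from the A sphere: z² = 73.64² − (x + 23.9)² − (y − 39.7)² with x = -17.604, y = -30.202, so z ≈ 22.292 ≈ 22.3 km.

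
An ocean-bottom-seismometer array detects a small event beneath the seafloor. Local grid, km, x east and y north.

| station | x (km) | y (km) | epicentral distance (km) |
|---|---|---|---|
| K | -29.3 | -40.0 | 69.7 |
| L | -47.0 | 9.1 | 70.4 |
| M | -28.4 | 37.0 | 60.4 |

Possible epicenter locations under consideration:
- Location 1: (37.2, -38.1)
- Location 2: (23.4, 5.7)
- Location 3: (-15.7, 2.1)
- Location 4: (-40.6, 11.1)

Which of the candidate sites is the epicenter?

For each candidate, compare |candidate − station| to the reported distance:
Location 1: residuals K 3.2, L 26.1, M 39.3 → max 39.3 km
Location 2: residuals K 0.1, L 0.1, M 0.1 → max 0.1 km
Location 3: residuals K 25.5, L 38.3, M 23.3 → max 38.3 km
Location 4: residuals K 17.4, L 63.7, M 31.8 → max 63.7 km
Only Location 2 has all residuals ≈ 0.

Location 2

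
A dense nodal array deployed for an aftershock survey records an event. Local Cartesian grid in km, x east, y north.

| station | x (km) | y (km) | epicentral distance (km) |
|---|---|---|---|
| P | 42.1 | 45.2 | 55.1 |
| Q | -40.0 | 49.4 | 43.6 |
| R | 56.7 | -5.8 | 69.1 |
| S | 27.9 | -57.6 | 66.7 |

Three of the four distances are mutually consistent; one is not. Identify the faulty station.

Solve using three stations at a time. Using P, Q, R (subtract circle equations pairwise → linear system) gives (x, y) ≈ (-7.2, 20.5).
Distances from that point to each station vs reported:
  P: calculated 55.2 vs reported 55.1 → residual 0.1 km
  Q: calculated 43.7 vs reported 43.6 → residual 0.1 km
  R: calculated 69.1 vs reported 69.1 → residual 0.0 km
  S: calculated 85.7 vs reported 66.7 → residual 19.0 km
P, Q, R are mutually consistent (residuals ≈ 0); S is off by 19.0 km.

S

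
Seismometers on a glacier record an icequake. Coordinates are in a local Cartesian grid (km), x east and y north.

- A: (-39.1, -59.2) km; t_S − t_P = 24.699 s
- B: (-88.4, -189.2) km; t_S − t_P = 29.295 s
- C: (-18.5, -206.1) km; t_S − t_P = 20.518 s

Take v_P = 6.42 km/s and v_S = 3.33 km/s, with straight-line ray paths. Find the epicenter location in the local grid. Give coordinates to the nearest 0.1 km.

109.2 km east, -144.1 km north

Distance from S−P lag: d = Δt · v_P v_S / (v_P − v_S) = Δt · (6.42·3.33)/(6.42−3.33) ≈ 6.9186·Δt.
So d_A = 170.88, d_B = 202.68, d_C = 141.96 km.
Circle about each station: (x + 39.1)² + (y + 59.2)² = 170.88²; (x + 88.4)² + (y + 189.2)² = 202.68²; (x + 18.5)² + (y + 206.1)² = 141.96².
Subtracting the A equation from the B and C equations removes the quadratic terms:
-98.6 x − 260.0 y = 26698.54
41.2 x − 293.8 y = 46833.34
Solving the 2×2 system: x ≈ 109.2, y ≈ -144.1 km.
Check against A (with the unrounded x, y): √((x + 39.1)²+(y + 59.2)²) = 170.87 ≈ 170.88 km. ✓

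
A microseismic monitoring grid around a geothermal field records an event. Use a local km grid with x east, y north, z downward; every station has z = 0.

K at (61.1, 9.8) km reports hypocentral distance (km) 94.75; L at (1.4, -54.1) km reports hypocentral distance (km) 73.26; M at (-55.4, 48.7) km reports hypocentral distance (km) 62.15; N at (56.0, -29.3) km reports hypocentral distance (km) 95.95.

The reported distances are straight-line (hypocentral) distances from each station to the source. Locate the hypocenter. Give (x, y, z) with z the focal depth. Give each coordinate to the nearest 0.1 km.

x ≈ -27.4 km, y ≈ 4.4 km, depth ≈ 33.4 km

Each station gives a sphere (x−x_i)² + (y−y_i)² + z² = d_i² (stations at z=0).
Subtracting the K sphere from L and M: z² cancels, leaving linear equations in x and y:
-119.4 x − 127.8 y = 2710.05
-233.0 x + 77.8 y = 6726.54
Solving: x ≈ -27.402, y ≈ 4.395 km (keep extra digits for the depth step; rounded: -27.4, 4.4).
Then from the K sphere: z² = 94.75² − (x − 61.1)² − (y − 9.8)² with x = -27.402, y = 4.395, so z ≈ 33.403 ≈ 33.4 km.
Check against N (with the unrounded solution): distance 95.95 ≈ 95.95 km. ✓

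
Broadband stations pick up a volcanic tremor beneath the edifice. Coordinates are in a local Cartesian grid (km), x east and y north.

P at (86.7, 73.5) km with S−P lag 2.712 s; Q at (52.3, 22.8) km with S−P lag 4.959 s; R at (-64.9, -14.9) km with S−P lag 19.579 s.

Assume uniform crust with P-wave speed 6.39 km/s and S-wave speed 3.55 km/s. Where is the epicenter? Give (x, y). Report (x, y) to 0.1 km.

(74.8, 55.4)

Distance from S−P lag: d = Δt · v_P v_S / (v_P − v_S) = Δt · (6.39·3.55)/(6.39−3.55) ≈ 7.9875·Δt.
So d_P = 21.66, d_Q = 39.61, d_R = 156.39 km.
Circle about each station: (x − 86.7)² + (y − 73.5)² = 21.66²; (x − 52.3)² + (y − 22.8)² = 39.61²; (x + 64.9)² + (y + 14.9)² = 156.39².
Subtracting the P equation from the Q and R equations removes the quadratic terms:
-68.8 x − 101.4 y = -10763.81
-303.2 x − 176.8 y = -32473.80
Solving the 2×2 system: x ≈ 74.8, y ≈ 55.4 km.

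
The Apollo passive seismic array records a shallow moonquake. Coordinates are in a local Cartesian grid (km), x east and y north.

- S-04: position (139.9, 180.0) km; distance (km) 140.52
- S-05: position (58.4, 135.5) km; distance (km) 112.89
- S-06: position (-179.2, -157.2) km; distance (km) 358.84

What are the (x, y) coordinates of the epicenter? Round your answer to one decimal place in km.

x ≈ 120.0 km, y ≈ 40.9 km

Circle about each station: (x − 139.9)² + (y − 180.0)² = 140.52²; (x − 58.4)² + (y − 135.5)² = 112.89²; (x + 179.2)² + (y + 157.2)² = 358.84².
Subtracting the S-04 equation from the S-05 and S-06 equations removes the quadratic terms:
-163.0 x − 89.0 y = -23199.48
-638.2 x − 674.4 y = -104167.81
Solving the 2×2 system: x ≈ 120.0, y ≈ 40.9 km.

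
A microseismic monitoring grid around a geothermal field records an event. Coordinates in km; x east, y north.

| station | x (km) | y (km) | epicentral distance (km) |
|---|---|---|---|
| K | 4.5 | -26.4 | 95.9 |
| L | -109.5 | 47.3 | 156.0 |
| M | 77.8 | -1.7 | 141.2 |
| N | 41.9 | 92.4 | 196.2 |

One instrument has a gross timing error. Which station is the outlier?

Solve using three stations at a time. Using L, M, N (subtract circle equations pairwise → linear system) gives (x, y) ≈ (-33.3, -88.8).
Distances from that point to each station vs reported:
  K: calculated 72.9 vs reported 95.9 → residual 23.0 km
  L: calculated 156.0 vs reported 156.0 → residual 0.0 km
  M: calculated 141.2 vs reported 141.2 → residual 0.0 km
  N: calculated 196.2 vs reported 196.2 → residual 0.0 km
L, M, N are mutually consistent (residuals ≈ 0); K is off by 23.0 km.

K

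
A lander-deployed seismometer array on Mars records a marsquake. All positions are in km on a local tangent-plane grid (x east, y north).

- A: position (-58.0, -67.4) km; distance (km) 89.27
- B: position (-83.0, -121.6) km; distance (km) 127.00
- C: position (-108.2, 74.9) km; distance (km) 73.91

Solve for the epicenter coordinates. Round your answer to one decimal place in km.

Circle about each station: (x + 58.0)² + (y + 67.4)² = 89.27²; (x + 83.0)² + (y + 121.6)² = 127.00²; (x + 108.2)² + (y − 74.9)² = 73.91².
Subtracting the A equation from the B and C equations removes the quadratic terms:
-50.0 x − 108.4 y = 5608.93
-100.4 x + 284.6 y = 11916.93
Solving the 2×2 system: x ≈ -115.0, y ≈ 1.3 km.
Check against A (with the unrounded x, y): √((x + 58.0)²+(y + 67.4)²) = 89.27 ≈ 89.27 km. ✓

x ≈ -115.0 km, y ≈ 1.3 km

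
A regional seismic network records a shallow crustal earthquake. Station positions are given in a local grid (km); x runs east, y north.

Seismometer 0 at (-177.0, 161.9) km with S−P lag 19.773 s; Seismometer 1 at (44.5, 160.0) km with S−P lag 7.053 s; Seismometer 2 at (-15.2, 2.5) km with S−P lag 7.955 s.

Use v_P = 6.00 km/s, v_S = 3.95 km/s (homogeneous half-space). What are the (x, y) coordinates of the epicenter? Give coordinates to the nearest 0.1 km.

Distance from S−P lag: d = Δt · v_P v_S / (v_P − v_S) = Δt · (6.00·3.95)/(6.00−3.95) ≈ 11.5610·Δt.
So d_Seismometer 0 = 228.60, d_Seismometer 1 = 81.54, d_Seismometer 2 = 91.97 km.
Circle about each station: (x + 177.0)² + (y − 161.9)² = 228.60²; (x − 44.5)² + (y − 160.0)² = 81.54²; (x + 15.2)² + (y − 2.5)² = 91.97².
Subtracting pairs of circle equations eliminates x²+y² and gives linear equations (the radical axes):
443.0 x − 3.8 y = 15648.83
323.6 x − 318.8 y = -13503.84
Solving the 2×2 system: x ≈ 36.0, y ≈ 78.9 km.

x ≈ 36.0 km, y ≈ 78.9 km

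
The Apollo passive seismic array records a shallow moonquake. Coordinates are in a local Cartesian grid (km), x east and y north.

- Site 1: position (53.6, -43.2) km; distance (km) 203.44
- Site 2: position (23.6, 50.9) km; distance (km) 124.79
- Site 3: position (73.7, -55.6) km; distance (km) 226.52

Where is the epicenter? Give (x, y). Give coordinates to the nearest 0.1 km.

x ≈ -91.3 km, y ≈ 99.6 km

Circle about each station: (x − 53.6)² + (y + 43.2)² = 203.44²; (x − 23.6)² + (y − 50.9)² = 124.79²; (x − 73.7)² + (y + 55.6)² = 226.52².
Subtracting the Site 1 equation from the Site 2 and Site 3 equations removes the quadratic terms:
-60.0 x + 188.2 y = 24223.86
40.2 x − 24.8 y = -6139.63
Solving the 2×2 system: x ≈ -91.3, y ≈ 99.6 km.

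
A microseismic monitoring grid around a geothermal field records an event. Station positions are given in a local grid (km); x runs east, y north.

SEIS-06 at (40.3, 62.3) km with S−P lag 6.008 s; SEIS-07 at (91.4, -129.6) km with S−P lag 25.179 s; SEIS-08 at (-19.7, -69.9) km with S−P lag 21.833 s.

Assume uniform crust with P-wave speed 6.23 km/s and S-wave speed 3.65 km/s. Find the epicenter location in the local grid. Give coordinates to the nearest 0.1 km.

x ≈ 84.0 km, y ≈ 92.2 km

Distance from S−P lag: d = Δt · v_P v_S / (v_P − v_S) = Δt · (6.23·3.65)/(6.23−3.65) ≈ 8.8138·Δt.
So d_SEIS-06 = 52.95, d_SEIS-07 = 221.92, d_SEIS-08 = 192.43 km.
Circle about each station: (x − 40.3)² + (y − 62.3)² = 52.95²; (x − 91.4)² + (y + 129.6)² = 221.92²; (x + 19.7)² + (y + 69.9)² = 192.43².
Subtracting pairs of circle equations eliminates x²+y² and gives linear equations (the radical axes):
102.2 x − 383.8 y = -26800.04
-120.0 x − 264.4 y = -34456.88
Solving the 2×2 system: x ≈ 84.0, y ≈ 92.2 km.
Check against SEIS-06 (with the unrounded x, y): √((x − 40.3)²+(y − 62.3)²) = 52.95 ≈ 52.95 km. ✓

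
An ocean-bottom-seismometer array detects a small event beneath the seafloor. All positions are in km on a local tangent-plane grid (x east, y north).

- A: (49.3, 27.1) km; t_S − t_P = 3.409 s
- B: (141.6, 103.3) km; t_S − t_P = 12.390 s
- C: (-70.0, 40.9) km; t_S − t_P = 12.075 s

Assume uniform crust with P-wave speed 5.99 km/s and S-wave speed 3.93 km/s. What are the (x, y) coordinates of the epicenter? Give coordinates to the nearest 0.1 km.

Distance from S−P lag: d = Δt · v_P v_S / (v_P − v_S) = Δt · (5.99·3.93)/(5.99−3.93) ≈ 11.4275·Δt.
So d_A = 38.96, d_B = 141.59, d_C = 137.99 km.
Circle about each station: (x − 49.3)² + (y − 27.1)² = 38.96²; (x − 141.6)² + (y − 103.3)² = 141.59²; (x + 70.0)² + (y − 40.9)² = 137.99².
Subtracting pairs of circle equations eliminates x²+y² and gives linear equations (the radical axes):
184.6 x + 152.4 y = 9026.70
-238.6 x + 27.6 y = -14115.45
Solving the 2×2 system: x ≈ 57.9, y ≈ -10.9 km.

(57.9, -10.9)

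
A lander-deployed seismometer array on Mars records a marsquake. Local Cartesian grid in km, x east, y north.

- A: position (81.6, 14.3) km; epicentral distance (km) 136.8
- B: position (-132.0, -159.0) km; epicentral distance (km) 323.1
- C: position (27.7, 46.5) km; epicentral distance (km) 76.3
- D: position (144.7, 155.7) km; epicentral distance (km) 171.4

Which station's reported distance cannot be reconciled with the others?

Solve using three stations at a time. Using A, C, D (subtract circle equations pairwise → linear system) gives (x, y) ≈ (-19.5, 106.5).
Distances from that point to each station vs reported:
  A: calculated 136.8 vs reported 136.8 → residual 0.0 km
  B: calculated 288.3 vs reported 323.1 → residual 34.8 km
  C: calculated 76.3 vs reported 76.3 → residual 0.0 km
  D: calculated 171.4 vs reported 171.4 → residual 0.0 km
A, C, D are mutually consistent (residuals ≈ 0); B is off by 34.8 km.

B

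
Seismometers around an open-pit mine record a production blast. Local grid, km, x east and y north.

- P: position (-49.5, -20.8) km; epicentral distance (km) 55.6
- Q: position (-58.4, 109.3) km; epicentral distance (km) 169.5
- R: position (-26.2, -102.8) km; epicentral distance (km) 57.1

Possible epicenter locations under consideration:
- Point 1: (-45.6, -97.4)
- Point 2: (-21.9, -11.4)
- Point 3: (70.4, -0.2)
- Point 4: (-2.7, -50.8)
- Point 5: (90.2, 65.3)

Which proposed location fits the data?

Point 4

For each candidate, compare |candidate − station| to the reported distance:
Point 1: residuals P 21.1, Q 37.6, R 37.0 → max 37.6 km
Point 2: residuals P 26.4, Q 43.4, R 34.4 → max 43.4 km
Point 3: residuals P 66.1, Q 0.4, R 83.8 → max 83.8 km
Point 4: residuals P 0.0, Q 0.0, R 0.0 → max 0.0 km
Point 5: residuals P 108.5, Q 14.5, R 147.4 → max 147.4 km
Only Point 4 has all residuals ≈ 0.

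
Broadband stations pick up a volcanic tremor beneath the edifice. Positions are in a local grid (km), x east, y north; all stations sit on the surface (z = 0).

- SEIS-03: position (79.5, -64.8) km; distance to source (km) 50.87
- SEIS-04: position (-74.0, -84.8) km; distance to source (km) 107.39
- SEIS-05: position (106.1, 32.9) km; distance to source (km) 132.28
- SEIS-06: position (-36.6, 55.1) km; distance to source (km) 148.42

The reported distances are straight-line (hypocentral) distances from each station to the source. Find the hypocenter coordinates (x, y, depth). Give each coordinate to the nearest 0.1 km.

Each station gives a sphere (x−x_i)² + (y−y_i)² + z² = d_i² (stations at z=0).
Subtracting the SEIS-03 sphere from SEIS-04 and SEIS-05: z² cancels, leaving linear equations in x and y:
-307.0 x − 40.0 y = -6797.11
53.2 x + 195.4 y = -13089.91
Solving: x ≈ 32.004, y ≈ -75.704 km (keep extra digits for the depth step; rounded: 32.0, -75.7).
Then from the SEIS-03 sphere: z² = 50.87² − (x − 79.5)² − (y + 64.8)² with x = 32.004, y = -75.704, so z ≈ 14.594 ≈ 14.6 km.

(32.0, -75.7, 14.6)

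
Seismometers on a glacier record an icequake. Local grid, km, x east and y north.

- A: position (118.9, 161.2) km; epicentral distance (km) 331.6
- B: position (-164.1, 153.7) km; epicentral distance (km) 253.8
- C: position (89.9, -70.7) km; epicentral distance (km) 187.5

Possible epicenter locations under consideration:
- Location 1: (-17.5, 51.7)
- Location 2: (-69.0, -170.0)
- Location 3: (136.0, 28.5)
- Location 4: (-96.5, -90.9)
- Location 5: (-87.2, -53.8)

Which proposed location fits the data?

For each candidate, compare |candidate − station| to the reported distance:
Location 1: residuals A 156.7, B 75.2, C 24.7 → max 156.7 km
Location 2: residuals A 49.2, B 83.6, C 0.1 → max 83.6 km
Location 3: residuals A 197.8, B 71.4, C 78.1 → max 197.8 km
Location 4: residuals A 0.0, B 0.0, C 0.0 → max 0.0 km
Location 5: residuals A 33.8, B 32.5, C 9.6 → max 33.8 km
Only Location 4 has all residuals ≈ 0.

Location 4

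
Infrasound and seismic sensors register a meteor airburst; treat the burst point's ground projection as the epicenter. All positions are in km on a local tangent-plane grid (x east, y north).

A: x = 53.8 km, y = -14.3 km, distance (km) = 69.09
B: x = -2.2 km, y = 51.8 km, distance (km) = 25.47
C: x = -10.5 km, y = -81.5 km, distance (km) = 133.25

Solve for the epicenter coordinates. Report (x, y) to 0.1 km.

Circle about each station: (x − 53.8)² + (y + 14.3)² = 69.09²; (x + 2.2)² + (y − 51.8)² = 25.47²; (x + 10.5)² + (y + 81.5)² = 133.25².
Subtracting pairs of circle equations eliminates x²+y² and gives linear equations (the radical axes):
-112.0 x + 132.2 y = 3713.86
-128.6 x − 134.4 y = -9328.56
Solving the 2×2 system: x ≈ 22.9, y ≈ 47.5 km.

22.9 km east, 47.5 km north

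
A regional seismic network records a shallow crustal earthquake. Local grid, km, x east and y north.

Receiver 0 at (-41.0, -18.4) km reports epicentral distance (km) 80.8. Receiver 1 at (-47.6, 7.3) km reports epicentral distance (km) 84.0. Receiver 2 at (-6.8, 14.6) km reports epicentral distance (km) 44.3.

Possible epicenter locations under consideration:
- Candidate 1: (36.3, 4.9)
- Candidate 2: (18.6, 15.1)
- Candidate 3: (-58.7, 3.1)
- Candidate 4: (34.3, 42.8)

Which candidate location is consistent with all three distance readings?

For each candidate, compare |candidate − station| to the reported distance:
Candidate 1: residuals Receiver 0 0.1, Receiver 1 0.1, Receiver 2 0.1 → max 0.1 km
Candidate 2: residuals Receiver 0 12.4, Receiver 1 17.3, Receiver 2 18.9 → max 18.9 km
Candidate 3: residuals Receiver 0 53.0, Receiver 1 72.1, Receiver 2 8.9 → max 72.1 km
Candidate 4: residuals Receiver 0 16.2, Receiver 1 5.3, Receiver 2 5.5 → max 16.2 km
Only Candidate 1 has all residuals ≈ 0.

Candidate 1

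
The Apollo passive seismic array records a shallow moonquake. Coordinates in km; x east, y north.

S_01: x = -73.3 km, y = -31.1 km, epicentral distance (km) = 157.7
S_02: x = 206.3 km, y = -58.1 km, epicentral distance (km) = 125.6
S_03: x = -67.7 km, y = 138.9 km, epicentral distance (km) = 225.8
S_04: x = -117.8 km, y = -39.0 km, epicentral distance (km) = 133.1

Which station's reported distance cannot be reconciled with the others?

S_04

Solve using three stations at a time. Using S_01, S_02, S_03 (subtract circle equations pairwise → linear system) gives (x, y) ≈ (84.4, -28.0).
Distances from that point to each station vs reported:
  S_01: calculated 157.7 vs reported 157.7 → residual 0.0 km
  S_02: calculated 125.6 vs reported 125.6 → residual 0.0 km
  S_03: calculated 225.8 vs reported 225.8 → residual 0.0 km
  S_04: calculated 202.5 vs reported 133.1 → residual 69.4 km
S_01, S_02, S_03 are mutually consistent (residuals ≈ 0); S_04 is off by 69.4 km.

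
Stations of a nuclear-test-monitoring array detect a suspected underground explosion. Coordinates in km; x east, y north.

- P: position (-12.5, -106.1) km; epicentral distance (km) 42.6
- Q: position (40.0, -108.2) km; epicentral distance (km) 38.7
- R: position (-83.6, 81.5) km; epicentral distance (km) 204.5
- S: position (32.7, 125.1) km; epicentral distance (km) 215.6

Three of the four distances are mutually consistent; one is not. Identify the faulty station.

Solve using three stations at a time. Using P, R, S (subtract circle equations pairwise → linear system) gives (x, y) ≈ (27.1, -90.4).
Distances from that point to each station vs reported:
  P: calculated 42.6 vs reported 42.6 → residual 0.0 km
  Q: calculated 21.9 vs reported 38.7 → residual 16.8 km
  R: calculated 204.5 vs reported 204.5 → residual 0.0 km
  S: calculated 215.6 vs reported 215.6 → residual 0.0 km
P, R, S are mutually consistent (residuals ≈ 0); Q is off by 16.8 km.

Q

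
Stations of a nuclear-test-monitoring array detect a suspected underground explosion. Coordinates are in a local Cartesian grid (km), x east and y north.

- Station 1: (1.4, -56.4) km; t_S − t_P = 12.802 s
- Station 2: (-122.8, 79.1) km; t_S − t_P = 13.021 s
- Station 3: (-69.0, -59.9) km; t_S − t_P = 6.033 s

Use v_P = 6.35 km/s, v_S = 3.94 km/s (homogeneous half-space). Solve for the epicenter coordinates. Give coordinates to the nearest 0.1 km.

Distance from S−P lag: d = Δt · v_P v_S / (v_P − v_S) = Δt · (6.35·3.94)/(6.35−3.94) ≈ 10.3813·Δt.
So d_Station 1 = 132.90, d_Station 2 = 135.18, d_Station 3 = 62.63 km.
Circle about each station: (x − 1.4)² + (y + 56.4)² = 132.90²; (x + 122.8)² + (y − 79.1)² = 135.18²; (x + 69.0)² + (y + 59.9)² = 62.63².
Subtracting the Station 1 equation from the Station 2 and Station 3 equations removes the quadratic terms:
-248.4 x + 271.0 y = 17542.51
-140.8 x − 7.0 y = 18905.98
Solving the 2×2 system: x ≈ -131.5, y ≈ -55.8 km.

-131.5 km east, -55.8 km north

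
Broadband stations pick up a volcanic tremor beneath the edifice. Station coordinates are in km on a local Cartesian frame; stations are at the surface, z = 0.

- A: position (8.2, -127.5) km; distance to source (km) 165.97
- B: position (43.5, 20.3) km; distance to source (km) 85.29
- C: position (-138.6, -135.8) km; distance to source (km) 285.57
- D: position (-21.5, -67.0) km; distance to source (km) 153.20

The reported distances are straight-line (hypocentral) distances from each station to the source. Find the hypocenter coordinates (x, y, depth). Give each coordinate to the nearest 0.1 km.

(111.6, -5.5, 44.4)

Each station gives a sphere (x−x_i)² + (y−y_i)² + z² = d_i² (stations at z=0).
Subtracting the A sphere from B and C: z² cancels, leaving linear equations in x and y:
70.6 x + 295.6 y = 6252.51
-293.6 x − 16.6 y = -32676.07
Solving: x ≈ 111.606, y ≈ -5.504 km (keep extra digits for the depth step; rounded: 111.6, -5.5).
Then from the A sphere: z² = 165.97² − (x − 8.2)² − (y + 127.5)² with x = 111.606, y = -5.504, so z ≈ 44.387 ≈ 44.4 km.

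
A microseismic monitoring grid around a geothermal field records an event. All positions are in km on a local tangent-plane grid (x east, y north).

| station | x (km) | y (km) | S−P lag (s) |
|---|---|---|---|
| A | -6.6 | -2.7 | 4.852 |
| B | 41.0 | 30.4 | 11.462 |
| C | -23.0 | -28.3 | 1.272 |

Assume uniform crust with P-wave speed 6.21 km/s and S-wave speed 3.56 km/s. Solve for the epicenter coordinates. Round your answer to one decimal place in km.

x ≈ -25.1 km, y ≈ -38.7 km

Distance from S−P lag: d = Δt · v_P v_S / (v_P − v_S) = Δt · (6.21·3.56)/(6.21−3.56) ≈ 8.3425·Δt.
So d_A = 40.48, d_B = 95.62, d_C = 10.61 km.
Circle about each station: (x + 6.6)² + (y + 2.7)² = 40.48²; (x − 41.0)² + (y − 30.4)² = 95.62²; (x + 23.0)² + (y + 28.3)² = 10.61².
Subtracting pairs of circle equations eliminates x²+y² and gives linear equations (the radical axes):
95.2 x + 66.2 y = -4950.24
-32.8 x − 51.2 y = 2805.10
Solving the 2×2 system: x ≈ -25.1, y ≈ -38.7 km.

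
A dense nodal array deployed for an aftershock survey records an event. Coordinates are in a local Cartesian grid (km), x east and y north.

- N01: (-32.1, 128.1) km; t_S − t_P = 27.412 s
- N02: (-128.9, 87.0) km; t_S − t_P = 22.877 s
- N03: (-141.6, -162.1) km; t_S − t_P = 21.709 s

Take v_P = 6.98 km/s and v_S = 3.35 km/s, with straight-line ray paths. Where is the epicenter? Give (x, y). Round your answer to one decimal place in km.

Distance from S−P lag: d = Δt · v_P v_S / (v_P − v_S) = Δt · (6.98·3.35)/(6.98−3.35) ≈ 6.4416·Δt.
So d_N01 = 176.58, d_N02 = 147.36, d_N03 = 139.84 km.
Circle about each station: (x + 32.1)² + (y − 128.1)² = 176.58²; (x + 128.9)² + (y − 87.0)² = 147.36²; (x + 141.6)² + (y + 162.1)² = 139.84².
Subtracting the N01 equation from the N02 and N03 equations removes the quadratic terms:
-193.6 x − 82.2 y = 16209.72
-219.0 x − 580.4 y = 40512.22
Solving the 2×2 system: x ≈ -64.4, y ≈ -45.5 km.
Check against N01 (with the unrounded x, y): √((x + 32.1)²+(y − 128.1)²) = 176.58 ≈ 176.58 km. ✓

(-64.4, -45.5)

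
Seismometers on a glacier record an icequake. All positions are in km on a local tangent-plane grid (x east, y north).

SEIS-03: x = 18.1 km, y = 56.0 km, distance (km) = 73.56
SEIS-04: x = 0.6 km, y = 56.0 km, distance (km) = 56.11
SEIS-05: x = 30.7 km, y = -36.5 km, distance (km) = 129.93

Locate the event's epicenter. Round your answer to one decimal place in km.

-55.3 km east, 60.9 km north

Circle about each station: (x − 18.1)² + (y − 56.0)² = 73.56²; (x − 0.6)² + (y − 56.0)² = 56.11²; (x − 30.7)² + (y + 36.5)² = 129.93².
Subtracting the SEIS-03 equation from the SEIS-04 and SEIS-05 equations removes the quadratic terms:
-35.0 x + 0.0 y = 1935.49
25.2 x − 185.0 y = -12659.60
Solving the 2×2 system: x ≈ -55.3, y ≈ 60.9 km.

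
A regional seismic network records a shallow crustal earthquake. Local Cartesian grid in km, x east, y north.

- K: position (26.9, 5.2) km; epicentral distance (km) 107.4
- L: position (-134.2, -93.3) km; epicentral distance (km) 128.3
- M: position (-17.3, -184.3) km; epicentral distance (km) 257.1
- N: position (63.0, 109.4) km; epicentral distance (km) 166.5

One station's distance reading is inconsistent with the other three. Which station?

Solve using three stations at a time. Using K, L, N (subtract circle equations pairwise → linear system) gives (x, y) ≈ (-79.1, 22.6).
Distances from that point to each station vs reported:
  K: calculated 107.4 vs reported 107.4 → residual 0.0 km
  L: calculated 128.3 vs reported 128.3 → residual 0.0 km
  M: calculated 215.9 vs reported 257.1 → residual 41.2 km
  N: calculated 166.5 vs reported 166.5 → residual 0.0 km
K, L, N are mutually consistent (residuals ≈ 0); M is off by 41.2 km.

M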